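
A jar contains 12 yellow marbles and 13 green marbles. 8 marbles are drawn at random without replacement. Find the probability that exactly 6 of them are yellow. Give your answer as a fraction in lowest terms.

728/10925

Total number of selections: C(25,8) = 1081575.
Selections with exactly 6 yellow: choose 6 of the 12 yellow and 2 of the 13 green, C(12,6)·C(13,2) = 924·78 = 72072.
Probability = 72072/1081575 = 728/10925.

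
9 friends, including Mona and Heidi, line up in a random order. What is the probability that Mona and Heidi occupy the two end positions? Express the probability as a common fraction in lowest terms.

There are 9! = 362880 arrangements.
Place Mona and Heidi at the ends in 2 ways, arrange the remaining 7 in 7! = 5040 ways: 2·5040 = 10080.
Probability = 10080/362880 = 1/36.

1/36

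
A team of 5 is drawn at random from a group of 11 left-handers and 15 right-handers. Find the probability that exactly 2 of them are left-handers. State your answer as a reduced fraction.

There are C(26,5) = 65780 ways to choose 5 from 26.
Selections with exactly 2 left-handers: choose 2 of the 11 left-handers and 3 of the 15 right-handers, C(11,2)·C(15,3) = 55·455 = 25025.
Probability = 25025/65780 = 35/92.

35/92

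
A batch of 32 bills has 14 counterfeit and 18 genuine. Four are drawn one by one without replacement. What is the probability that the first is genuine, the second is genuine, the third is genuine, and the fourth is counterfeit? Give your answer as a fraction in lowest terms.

357/4495

Multiply the conditional probabilities at each draw: 18/32 · 17/31 · 16/30 · 14/29 = 68544/863040 = 357/4495.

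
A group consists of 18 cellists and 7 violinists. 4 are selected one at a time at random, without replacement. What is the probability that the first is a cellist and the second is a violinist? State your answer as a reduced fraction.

Multiply the conditional probabilities at each draw: 18/25 · 7/24 = 126/600 = 21/100.

21/100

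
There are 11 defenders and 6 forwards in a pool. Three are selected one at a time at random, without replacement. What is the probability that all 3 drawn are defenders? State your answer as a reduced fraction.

33/136

Multiply the conditional probabilities at each draw: 11/17 · 10/16 · 9/15 = 990/4080 = 33/136.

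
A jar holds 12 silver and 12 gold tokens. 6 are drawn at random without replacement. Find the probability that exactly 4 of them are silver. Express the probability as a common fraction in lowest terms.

There are C(24,6) = 134596 ways to choose 6 from 24.
Selections with exactly 4 silver: choose 4 of the 12 silver and 2 of the 12 gold, C(12,4)·C(12,2) = 495·66 = 32670.
Probability = 32670/134596 = 1485/6118.

1485/6118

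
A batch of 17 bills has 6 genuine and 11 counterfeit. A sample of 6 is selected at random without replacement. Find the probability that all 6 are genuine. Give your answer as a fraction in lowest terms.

There are C(17,6) = 12376 possible selections.
Selections with all genuine: C(6,6) = 1.
Probability = 1/12376.

1/12376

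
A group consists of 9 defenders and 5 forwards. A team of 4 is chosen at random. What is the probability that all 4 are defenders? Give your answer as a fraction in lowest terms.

There are C(14,4) = 1001 possible selections.
Selections with all defenders: C(9,4) = 126.
Probability = 126/1001 = 18/143.

18/143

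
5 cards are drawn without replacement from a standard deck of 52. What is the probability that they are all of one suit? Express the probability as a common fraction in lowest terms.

33/16660

There are C(52,5) = 2598960 possible 5-card hands.
Hands of one suit: 4 suits × C(13,5) = 4·1287 = 5148.
Probability = 5148/2598960 = 33/16660.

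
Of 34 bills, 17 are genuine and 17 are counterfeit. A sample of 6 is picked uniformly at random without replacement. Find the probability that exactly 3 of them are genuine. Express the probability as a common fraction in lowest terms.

3400/9889

There are C(34,6) = 1344904 ways to choose 6 from 34.
Selections with exactly 3 genuine: choose 3 of the 17 genuine and 3 of the 17 counterfeit, C(17,3)·C(17,3) = 680·680 = 462400.
Probability = 462400/1344904 = 3400/9889.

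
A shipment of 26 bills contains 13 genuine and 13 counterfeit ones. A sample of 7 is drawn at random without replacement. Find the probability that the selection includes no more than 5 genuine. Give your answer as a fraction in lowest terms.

554/575

Total selections: C(26,7) = 657800.
Count the complement (more than 5 genuine): C(13,6)·C(13,1) + C(13,7)·C(13,0) = 22308 + 1716 = 24024.
Probability = 1 − 24024/657800 = 633776/657800 = 554/575.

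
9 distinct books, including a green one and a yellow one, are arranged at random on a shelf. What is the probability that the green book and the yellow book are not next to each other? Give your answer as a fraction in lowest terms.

There are 9! = 362880 arrangements.
Arrangements with the green book and the yellow book adjacent: 2·8! = 80640.
So not adjacent: 362880 − 80640 = 282240, probability 282240/362880 = 7/9.

7/9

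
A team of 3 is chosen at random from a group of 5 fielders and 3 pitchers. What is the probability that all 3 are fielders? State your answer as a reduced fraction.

There are C(8,3) = 56 possible selections.
Selections with all fielders: C(5,3) = 10.
Probability = 10/56 = 5/28.

5/28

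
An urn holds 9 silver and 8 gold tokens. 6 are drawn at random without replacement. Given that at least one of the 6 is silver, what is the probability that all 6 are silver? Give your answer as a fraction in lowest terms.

Work in counts. Selections with at least one silver: C(17,6) − C(8,6) = 12376 − 28 = 12348.
Of those, selections where all 6 are silver: C(9,6) = 84.
Conditional probability = 84/12348 = 1/147.

1/147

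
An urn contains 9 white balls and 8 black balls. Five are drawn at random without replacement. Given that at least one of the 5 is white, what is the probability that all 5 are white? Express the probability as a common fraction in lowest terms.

Work in counts. Selections with at least one white: C(17,5) − C(8,5) = 6188 − 56 = 6132.
Of those, selections where all 5 are white: C(9,5) = 126.
Conditional probability = 126/6132 = 3/146.

3/146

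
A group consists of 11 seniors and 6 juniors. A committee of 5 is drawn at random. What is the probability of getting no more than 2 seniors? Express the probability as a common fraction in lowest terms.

1271/6188

There are C(17,5) = 6188 ways to choose the 5.
Favorable selections (no more than 2 seniors): C(11,0)·C(6,5) + C(11,1)·C(6,4) + C(11,2)·C(6,3) = 6 + 165 + 1100 = 1271.
Probability = 1271/6188.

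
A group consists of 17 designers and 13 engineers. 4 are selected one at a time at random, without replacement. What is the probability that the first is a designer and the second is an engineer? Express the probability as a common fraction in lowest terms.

Multiply the conditional probabilities at each draw: 17/30 · 13/29 = 221/870.

221/870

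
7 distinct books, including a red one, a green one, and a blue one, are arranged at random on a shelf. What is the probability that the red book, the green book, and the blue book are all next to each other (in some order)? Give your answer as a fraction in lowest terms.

There are 7! = 5040 arrangements.
Treat the three as one block: 5! placements × 3! orders within the block = 120·6 = 720.
Probability = 720/5040 = 1/7.

1/7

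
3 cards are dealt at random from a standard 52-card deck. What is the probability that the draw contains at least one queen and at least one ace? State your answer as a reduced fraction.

There are C(52,3) = 22100 possible draws.
By inclusion-exclusion on the complements, draws missing all queens or all aces: C(48,3) + C(48,3) − C(44,3) = 17296 + 17296 − 13244 = 21348.
So draws with at least one of each: 22100 − 21348 = 752, probability 752/22100 = 188/5525.

188/5525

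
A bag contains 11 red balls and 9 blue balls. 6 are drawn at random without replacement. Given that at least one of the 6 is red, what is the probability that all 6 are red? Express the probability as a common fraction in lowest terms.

7/586

Work in counts. Selections with at least one red: C(20,6) − C(9,6) = 38760 − 84 = 38676.
Of those, selections where all 6 are red: C(11,6) = 462.
Conditional probability = 462/38676 = 7/586.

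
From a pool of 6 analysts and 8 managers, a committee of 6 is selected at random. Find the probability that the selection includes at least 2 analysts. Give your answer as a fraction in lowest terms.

There are C(14,6) = 3003 ways to choose the 6.
Favorable selections (at least 2 analysts): C(6,2)·C(8,4) + C(6,3)·C(8,3) + C(6,4)·C(8,2) + C(6,5)·C(8,1) + C(6,6)·C(8,0) = 1050 + 1120 + 420 + 48 + 1 = 2639.
Probability = 2639/3003 = 29/33.

29/33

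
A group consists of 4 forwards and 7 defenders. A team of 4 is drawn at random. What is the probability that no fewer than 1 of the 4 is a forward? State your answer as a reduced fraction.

59/66

There are C(11,4) = 330 ways to choose the 4.
The complement is all 4 are defenders: C(7,4) = 35.
Probability = 1 − 35/330 = 295/330 = 59/66.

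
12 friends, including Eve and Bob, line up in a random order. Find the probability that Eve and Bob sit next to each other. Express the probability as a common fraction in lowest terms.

There are 12! = 479001600 arrangements.
Treat Eve and Bob as a block: 11! arrangements of the blocks × 2 orders within the block = 2·39916800 = 79833600.
Probability = 79833600/479001600 = 1/6.

1/6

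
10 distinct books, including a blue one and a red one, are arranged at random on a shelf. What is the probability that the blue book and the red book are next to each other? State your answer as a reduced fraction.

1/5

There are 10! = 3628800 arrangements.
Treat the blue book and the red book as a block: 9! arrangements of the blocks × 2 orders within the block = 2·362880 = 725760.
Probability = 725760/3628800 = 1/5.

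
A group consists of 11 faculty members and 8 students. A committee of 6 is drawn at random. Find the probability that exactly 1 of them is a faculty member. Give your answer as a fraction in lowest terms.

22/969

Total number of selections: C(19,6) = 27132.
Selections with exactly 1 faculty member: choose 1 of the 11 faculty members and 5 of the 8 students, C(11,1)·C(8,5) = 11·56 = 616.
Probability = 616/27132 = 22/969.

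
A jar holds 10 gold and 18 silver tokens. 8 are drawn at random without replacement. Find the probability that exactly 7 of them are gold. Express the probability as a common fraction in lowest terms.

There are C(28,8) = 3108105 ways to choose 8 from 28.
Selections with exactly 7 gold: choose 7 of the 10 gold and 1 of the 18 silver, C(10,7)·C(18,1) = 120·18 = 2160.
Probability = 2160/3108105 = 16/23023.

16/23023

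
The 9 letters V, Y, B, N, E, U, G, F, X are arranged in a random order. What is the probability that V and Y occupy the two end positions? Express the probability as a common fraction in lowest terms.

There are 9! = 362880 arrangements.
Place V and Y at the ends in 2 ways, arrange the remaining 7 in 7! = 5040 ways: 2·5040 = 10080.
Probability = 10080/362880 = 1/36.

1/36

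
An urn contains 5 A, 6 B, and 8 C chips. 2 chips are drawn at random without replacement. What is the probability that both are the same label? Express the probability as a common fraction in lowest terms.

53/171

There are C(19,2) = 171 ways to draw 2 chips.
All same label: C(5,2) + C(6,2) + C(8,2) = 10 + 15 + 28 = 53.
Probability = 53/171.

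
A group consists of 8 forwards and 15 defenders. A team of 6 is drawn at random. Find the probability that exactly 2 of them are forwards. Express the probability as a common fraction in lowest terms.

1820/4807

The sample space is all 6-subsets of the 23: C(23,6) = 100947.
Selections with exactly 2 forwards: choose 2 of the 8 forwards and 4 of the 15 defenders, C(8,2)·C(15,4) = 28·1365 = 38220.
Probability = 38220/100947 = 1820/4807.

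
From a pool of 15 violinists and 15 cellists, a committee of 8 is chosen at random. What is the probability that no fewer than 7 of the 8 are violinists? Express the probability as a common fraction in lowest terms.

Total selections: C(30,8) = 5852925.
Favorable selections (no fewer than 7 violinists): C(15,7)·C(15,1) + C(15,8)·C(15,0) = 96525 + 6435 = 102960.
Probability = 102960/5852925 = 176/10005.

176/10005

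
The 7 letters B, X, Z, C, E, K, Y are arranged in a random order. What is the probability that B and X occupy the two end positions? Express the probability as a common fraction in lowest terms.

1/21

There are 7! = 5040 arrangements.
Place B and X at the ends in 2 ways, arrange the remaining 5 in 5! = 120 ways: 2·120 = 240.
Probability = 240/5040 = 1/21.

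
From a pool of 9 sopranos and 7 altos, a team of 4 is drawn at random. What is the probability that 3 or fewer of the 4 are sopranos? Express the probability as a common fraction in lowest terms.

Total selections: C(16,4) = 1820.
The complement is exactly 4 sopranos: C(9,4)·C(7,0) = 126.
Probability = 1 − 126/1820 = 1694/1820 = 121/130.

121/130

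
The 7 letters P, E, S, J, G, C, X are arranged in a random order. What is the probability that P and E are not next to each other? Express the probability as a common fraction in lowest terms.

There are 7! = 5040 arrangements.
Arrangements with P and E adjacent: 2·6! = 1440.
So not adjacent: 5040 − 1440 = 3600, probability 3600/5040 = 5/7.

5/7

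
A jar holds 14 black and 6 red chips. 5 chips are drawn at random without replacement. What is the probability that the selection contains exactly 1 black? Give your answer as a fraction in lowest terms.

There are C(20,5) = 15504 ways to choose 5 from 20.
Selections with exactly 1 black: choose 1 of the 14 black and 4 of the 6 red, C(14,1)·C(6,4) = 14·15 = 210.
Probability = 210/15504 = 35/2584.

35/2584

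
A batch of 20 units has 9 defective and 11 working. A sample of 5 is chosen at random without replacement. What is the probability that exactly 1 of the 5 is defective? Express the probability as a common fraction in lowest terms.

The sample space is all 5-subsets of the 20: C(20,5) = 15504.
Selections with exactly 1 defective: choose 1 of the 9 defective and 4 of the 11 working, C(9,1)·C(11,4) = 9·330 = 2970.
Probability = 2970/15504 = 495/2584.

495/2584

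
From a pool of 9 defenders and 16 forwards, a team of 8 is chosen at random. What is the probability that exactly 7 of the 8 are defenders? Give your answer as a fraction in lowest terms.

The sample space is all 8-subsets of the 25: C(25,8) = 1081575.
Selections with exactly 7 defenders: choose 7 of the 9 defenders and 1 of the 16 forwards, C(9,7)·C(16,1) = 36·16 = 576.
Probability = 576/1081575 = 64/120175.

64/120175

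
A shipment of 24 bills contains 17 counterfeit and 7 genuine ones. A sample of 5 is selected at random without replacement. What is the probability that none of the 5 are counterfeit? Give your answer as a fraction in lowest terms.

1/2024

There are C(24,5) = 42504 possible selections.
Selections with no counterfeit (all genuine): C(7,5) = 21.
Probability = 21/42504 = 1/2024.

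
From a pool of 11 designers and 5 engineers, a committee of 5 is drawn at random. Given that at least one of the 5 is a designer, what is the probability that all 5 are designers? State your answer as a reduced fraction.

42/397

Work in counts. Selections with at least one designer: C(16,5) − C(5,5) = 4368 − 1 = 4367.
Of those, selections where all 5 are designers: C(11,5) = 462.
Conditional probability = 462/4367 = 42/397.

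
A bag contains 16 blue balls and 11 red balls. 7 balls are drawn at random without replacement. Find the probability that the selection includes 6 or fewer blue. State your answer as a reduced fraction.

613/621

Total selections: C(27,7) = 888030.
Favorable selections (6 or fewer blue): C(16,0)·C(11,7) + C(16,1)·C(11,6) + C(16,2)·C(11,5) + C(16,3)·C(11,4) + C(16,4)·C(11,3) + C(16,5)·C(11,2) + C(16,6)·C(11,1) = 330 + 7392 + 55440 + 184800 + 300300 + 240240 + 88088 = 876590.
Probability = 876590/888030 = 613/621.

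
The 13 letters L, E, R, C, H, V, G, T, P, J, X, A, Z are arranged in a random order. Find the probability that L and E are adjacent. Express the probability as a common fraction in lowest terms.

There are 13! = 6227020800 arrangements.
Treat L and E as a block: 12! arrangements of the blocks × 2 orders within the block = 2·479001600 = 958003200.
Probability = 958003200/6227020800 = 2/13.

2/13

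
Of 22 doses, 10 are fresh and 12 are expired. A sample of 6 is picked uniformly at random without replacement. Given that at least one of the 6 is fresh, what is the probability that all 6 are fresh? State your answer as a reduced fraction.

Work in counts. Selections with at least one fresh: C(22,6) − C(12,6) = 74613 − 924 = 73689.
Of those, selections where all 6 are fresh: C(10,6) = 210.
Conditional probability = 210/73689 = 10/3509.

10/3509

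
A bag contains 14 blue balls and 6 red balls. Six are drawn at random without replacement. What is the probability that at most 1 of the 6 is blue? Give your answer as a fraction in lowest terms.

1/456

There are C(20,6) = 38760 ways to choose the 6.
Favorable selections (at most 1 blue): C(14,0)·C(6,6) + C(14,1)·C(6,5) = 1 + 84 = 85.
Probability = 85/38760 = 1/456.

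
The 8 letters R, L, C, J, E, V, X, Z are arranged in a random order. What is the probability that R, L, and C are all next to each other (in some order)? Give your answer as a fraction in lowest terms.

There are 8! = 40320 arrangements.
Treat the three as one block: 6! placements × 3! orders within the block = 720·6 = 4320.
Probability = 4320/40320 = 3/28.

3/28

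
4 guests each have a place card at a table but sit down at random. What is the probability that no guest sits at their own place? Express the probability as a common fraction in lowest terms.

There are 4! = 24 seatings.
By inclusion-exclusion, seatings with no fixed points: C(4,0)·4! − C(4,1)·3! + C(4,2)·2! − C(4,3)·1! + C(4,4)·0! = 9.
Probability = 9/24 = 3/8.

3/8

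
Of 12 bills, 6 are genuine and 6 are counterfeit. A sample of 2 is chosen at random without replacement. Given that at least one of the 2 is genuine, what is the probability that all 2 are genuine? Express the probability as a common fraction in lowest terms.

Work in counts. Selections with at least one genuine: C(12,2) − C(6,2) = 66 − 15 = 51.
Of those, selections where all 2 are genuine: C(6,2) = 15.
Conditional probability = 15/51 = 5/17.

5/17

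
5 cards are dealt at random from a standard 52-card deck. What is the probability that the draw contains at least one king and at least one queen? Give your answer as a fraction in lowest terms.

There are C(52,5) = 2598960 possible draws.
By inclusion-exclusion on the complements, draws missing all kings or all queens: C(48,5) + C(48,5) − C(44,5) = 1712304 + 1712304 − 1086008 = 2338600.
So draws with at least one of each: 2598960 − 2338600 = 260360, probability 260360/2598960 = 6509/64974.

6509/64974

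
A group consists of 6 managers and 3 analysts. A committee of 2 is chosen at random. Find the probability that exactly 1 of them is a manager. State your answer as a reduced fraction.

There are C(9,2) = 36 ways to choose 2 from 9.
Selections with exactly 1 manager: choose 1 of the 6 managers and 1 of the 3 analysts, C(6,1)·C(3,1) = 6·3 = 18.
Probability = 18/36 = 1/2.

1/2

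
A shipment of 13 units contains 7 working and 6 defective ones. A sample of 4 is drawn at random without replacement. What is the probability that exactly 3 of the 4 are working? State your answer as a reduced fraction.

The sample space is all 4-subsets of the 13: C(13,4) = 715.
Selections with exactly 3 working: choose 3 of the 7 working and 1 of the 6 defective, C(7,3)·C(6,1) = 35·6 = 210.
Probability = 210/715 = 42/143.

42/143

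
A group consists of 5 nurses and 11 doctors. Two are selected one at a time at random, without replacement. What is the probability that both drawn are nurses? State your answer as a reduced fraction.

Multiply the conditional probabilities at each draw: 5/16 · 4/15 = 20/240 = 1/12.

1/12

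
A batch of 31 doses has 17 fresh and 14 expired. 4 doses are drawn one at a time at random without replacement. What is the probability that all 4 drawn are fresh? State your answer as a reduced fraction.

Multiply the conditional probabilities at each draw: 17/31 · 16/30 · 15/29 · 14/28 = 57120/755160 = 68/899.

68/899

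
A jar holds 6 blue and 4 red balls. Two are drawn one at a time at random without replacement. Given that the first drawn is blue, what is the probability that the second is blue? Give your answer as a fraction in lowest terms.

5/9

After removing one blue, 9 remain: 5 blue and 4 red.
So the probability the next is blue is 5/9.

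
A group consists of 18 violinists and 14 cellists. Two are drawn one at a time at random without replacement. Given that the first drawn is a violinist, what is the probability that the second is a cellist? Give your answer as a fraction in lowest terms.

14/31

After removing one violinist, 31 remain: 17 violinists and 14 cellists.
So the probability the next is a cellist is 14/31.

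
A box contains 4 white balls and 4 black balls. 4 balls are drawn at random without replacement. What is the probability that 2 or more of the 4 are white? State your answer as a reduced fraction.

53/70

Total selections: C(8,4) = 70.
Count the complement (fewer than 2 white): C(4,0)·C(4,4) + C(4,1)·C(4,3) = 1 + 16 = 17.
Probability = 1 − 17/70 = 53/70.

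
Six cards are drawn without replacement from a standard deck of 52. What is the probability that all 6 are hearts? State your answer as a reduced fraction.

33/391510

There are C(52,6) = 20358520 possible 6-card hands.
Hands that are all hearts: C(13,6) = 1716.
Probability = 1716/20358520 = 33/391510.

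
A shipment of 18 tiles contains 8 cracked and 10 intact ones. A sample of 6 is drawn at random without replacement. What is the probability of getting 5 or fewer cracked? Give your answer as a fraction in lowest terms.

There are C(18,6) = 18564 ways to choose the 6.
Favorable selections (5 or fewer cracked): C(8,0)·C(10,6) + C(8,1)·C(10,5) + C(8,2)·C(10,4) + C(8,3)·C(10,3) + C(8,4)·C(10,2) + C(8,5)·C(10,1) = 210 + 2016 + 5880 + 6720 + 3150 + 560 = 18536.
Probability = 18536/18564 = 662/663.

662/663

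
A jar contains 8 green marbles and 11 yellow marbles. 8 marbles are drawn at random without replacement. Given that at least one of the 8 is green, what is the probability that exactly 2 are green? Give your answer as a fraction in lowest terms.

4312/25139

Work in counts. Selections with at least one green: C(19,8) − C(11,8) = 75582 − 165 = 75417.
Of those, selections where exactly 2 are green: C(8,2)·C(11,6) = 28·462 = 12936.
Conditional probability = 12936/75417 = 4312/25139.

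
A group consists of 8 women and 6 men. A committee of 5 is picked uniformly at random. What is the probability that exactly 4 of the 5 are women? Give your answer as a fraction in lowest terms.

30/143

The sample space is all 5-subsets of the 14: C(14,5) = 2002.
Selections with exactly 4 women: choose 4 of the 8 women and 1 of the 6 men, C(8,4)·C(6,1) = 70·6 = 420.
Probability = 420/2002 = 30/143.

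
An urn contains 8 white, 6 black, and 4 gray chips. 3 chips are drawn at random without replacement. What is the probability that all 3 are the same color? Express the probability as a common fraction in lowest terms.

5/51

There are C(18,3) = 816 ways to draw 3 chips.
All same color: C(8,3) + C(6,3) + C(4,3) = 56 + 20 + 4 = 80.
Probability = 80/816 = 5/51.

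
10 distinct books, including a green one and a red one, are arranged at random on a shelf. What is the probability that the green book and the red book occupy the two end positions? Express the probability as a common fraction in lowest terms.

1/45

There are 10! = 3628800 arrangements.
Place the green book and the red book at the ends in 2 ways, arrange the remaining 8 in 8! = 40320 ways: 2·40320 = 80640.
Probability = 80640/3628800 = 1/45.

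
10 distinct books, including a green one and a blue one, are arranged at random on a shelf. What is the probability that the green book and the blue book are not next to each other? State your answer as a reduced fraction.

4/5

There are 10! = 3628800 arrangements.
Arrangements with the green book and the blue book adjacent: 2·9! = 725760.
So not adjacent: 3628800 − 725760 = 2903040, probability 2903040/3628800 = 4/5.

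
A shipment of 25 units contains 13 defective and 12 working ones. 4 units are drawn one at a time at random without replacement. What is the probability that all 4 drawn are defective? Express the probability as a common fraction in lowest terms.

Multiply the conditional probabilities at each draw: 13/25 · 12/24 · 11/23 · 10/22 = 17160/303600 = 13/230.

13/230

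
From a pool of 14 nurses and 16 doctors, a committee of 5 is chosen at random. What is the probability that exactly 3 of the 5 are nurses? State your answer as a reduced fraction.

The sample space is all 5-subsets of the 30: C(30,5) = 142506.
Selections with exactly 3 nurses: choose 3 of the 14 nurses and 2 of the 16 doctors, C(14,3)·C(16,2) = 364·120 = 43680.
Probability = 43680/142506 = 80/261.

80/261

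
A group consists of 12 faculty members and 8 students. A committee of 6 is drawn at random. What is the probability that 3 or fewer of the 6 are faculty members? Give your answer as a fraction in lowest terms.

There are C(20,6) = 38760 ways to choose the 6.
Favorable selections (3 or fewer faculty members): C(12,0)·C(8,6) + C(12,1)·C(8,5) + C(12,2)·C(8,4) + C(12,3)·C(8,3) = 28 + 672 + 4620 + 12320 = 17640.
Probability = 17640/38760 = 147/323.

147/323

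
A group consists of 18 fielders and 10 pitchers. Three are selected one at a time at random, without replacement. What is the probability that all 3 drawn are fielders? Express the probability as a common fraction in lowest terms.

Multiply the conditional probabilities at each draw: 18/28 · 17/27 · 16/26 = 4896/19656 = 68/273.

68/273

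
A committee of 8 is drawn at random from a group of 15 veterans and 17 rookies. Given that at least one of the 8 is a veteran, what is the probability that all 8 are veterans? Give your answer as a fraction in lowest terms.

99/161446

Work in counts. Selections with at least one veteran: C(32,8) − C(17,8) = 10518300 − 24310 = 10493990.
Of those, selections where all 8 are veterans: C(15,8) = 6435.
Conditional probability = 6435/10493990 = 99/161446.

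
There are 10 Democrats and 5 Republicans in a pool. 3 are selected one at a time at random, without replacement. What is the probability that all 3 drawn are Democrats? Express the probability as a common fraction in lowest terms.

24/91

Multiply the conditional probabilities at each draw: 10/15 · 9/14 · 8/13 = 720/2730 = 24/91.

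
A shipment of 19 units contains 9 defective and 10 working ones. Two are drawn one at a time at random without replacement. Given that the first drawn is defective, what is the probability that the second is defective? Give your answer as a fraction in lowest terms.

After removing one defective, 18 remain: 8 defective and 10 working.
So the probability the next is defective is 8/18 = 4/9.

4/9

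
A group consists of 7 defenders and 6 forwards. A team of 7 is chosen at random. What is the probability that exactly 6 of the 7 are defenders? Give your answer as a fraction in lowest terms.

7/286

Total number of selections: C(13,7) = 1716.
Selections with exactly 6 defenders: choose 6 of the 7 defenders and 1 of the 6 forwards, C(7,6)·C(6,1) = 7·6 = 42.
Probability = 42/1716 = 7/286.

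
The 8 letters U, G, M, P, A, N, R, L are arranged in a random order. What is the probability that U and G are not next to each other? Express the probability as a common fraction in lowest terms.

There are 8! = 40320 arrangements.
Arrangements with U and G adjacent: 2·7! = 10080.
So not adjacent: 40320 − 10080 = 30240, probability 30240/40320 = 3/4.

3/4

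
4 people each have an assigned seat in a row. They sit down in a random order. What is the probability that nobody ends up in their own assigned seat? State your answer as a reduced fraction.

There are 4! = 24 seatings.
By inclusion-exclusion, seatings with no fixed points: C(4,0)·4! − C(4,1)·3! + C(4,2)·2! − C(4,3)·1! + C(4,4)·0! = 9.
Probability = 9/24 = 3/8.

3/8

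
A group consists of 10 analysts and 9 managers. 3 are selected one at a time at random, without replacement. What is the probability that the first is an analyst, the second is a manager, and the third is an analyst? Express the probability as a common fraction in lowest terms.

Multiply the conditional probabilities at each draw: 10/19 · 9/18 · 9/17 = 810/5814 = 45/323.

45/323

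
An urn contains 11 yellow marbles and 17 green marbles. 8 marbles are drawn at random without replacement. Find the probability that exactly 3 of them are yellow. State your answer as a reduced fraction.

Total number of selections: C(28,8) = 3108105.
Selections with exactly 3 yellow: choose 3 of the 11 yellow and 5 of the 17 green, C(11,3)·C(17,5) = 165·6188 = 1021020.
Probability = 1021020/3108105 = 68/207.

68/207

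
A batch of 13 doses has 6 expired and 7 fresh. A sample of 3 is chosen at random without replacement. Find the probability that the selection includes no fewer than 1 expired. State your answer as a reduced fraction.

251/286

Total selections: C(13,3) = 286.
The complement is all 3 are fresh: C(7,3) = 35.
Probability = 1 − 35/286 = 251/286.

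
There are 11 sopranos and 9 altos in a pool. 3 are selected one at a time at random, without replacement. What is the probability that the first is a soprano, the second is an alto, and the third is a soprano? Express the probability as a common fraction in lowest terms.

Multiply the conditional probabilities at each draw: 11/20 · 9/19 · 10/18 = 990/6840 = 11/76.

11/76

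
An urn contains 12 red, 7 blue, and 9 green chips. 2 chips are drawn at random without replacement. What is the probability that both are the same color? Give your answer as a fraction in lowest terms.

There are C(28,2) = 378 ways to draw 2 chips.
All same color: C(12,2) + C(7,2) + C(9,2) = 66 + 21 + 36 = 123.
Probability = 123/378 = 41/126.

41/126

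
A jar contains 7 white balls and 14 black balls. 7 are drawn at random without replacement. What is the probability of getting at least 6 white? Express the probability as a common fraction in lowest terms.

There are C(21,7) = 116280 ways to choose the 7.
Favorable selections (at least 6 white): C(7,6)·C(14,1) + C(7,7)·C(14,0) = 98 + 1 = 99.
Probability = 99/116280 = 11/12920.

11/12920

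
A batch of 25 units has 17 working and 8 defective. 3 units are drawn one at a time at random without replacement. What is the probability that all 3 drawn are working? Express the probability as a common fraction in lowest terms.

34/115

Multiply the conditional probabilities at each draw: 17/25 · 16/24 · 15/23 = 4080/13800 = 34/115.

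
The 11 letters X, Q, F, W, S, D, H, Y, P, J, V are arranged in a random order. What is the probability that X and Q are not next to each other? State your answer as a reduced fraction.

9/11

There are 11! = 39916800 arrangements.
Arrangements with X and Q adjacent: 2·10! = 7257600.
So not adjacent: 39916800 − 7257600 = 32659200, probability 32659200/39916800 = 9/11.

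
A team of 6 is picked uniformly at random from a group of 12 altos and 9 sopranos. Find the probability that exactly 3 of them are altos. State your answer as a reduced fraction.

Total number of selections: C(21,6) = 54264.
Selections with exactly 3 altos: choose 3 of the 12 altos and 3 of the 9 sopranos, C(12,3)·C(9,3) = 220·84 = 18480.
Probability = 18480/54264 = 110/323.

110/323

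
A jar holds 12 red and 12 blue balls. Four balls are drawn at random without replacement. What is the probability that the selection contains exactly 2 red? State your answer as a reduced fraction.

66/161

There are C(24,4) = 10626 ways to choose 4 from 24.
Selections with exactly 2 red: choose 2 of the 12 red and 2 of the 12 blue, C(12,2)·C(12,2) = 66·66 = 4356.
Probability = 4356/10626 = 66/161.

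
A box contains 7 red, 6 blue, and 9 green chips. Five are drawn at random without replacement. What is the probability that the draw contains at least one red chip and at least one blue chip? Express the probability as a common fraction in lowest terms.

There are C(22,5) = 26334 possible draws.
By inclusion-exclusion on the complements, draws missing all red or all blue: C(15,5) + C(16,5) − C(9,5) = 3003 + 4368 − 126 = 7245.
So draws with at least one of each: 26334 − 7245 = 19089, probability 19089/26334 = 303/418.

303/418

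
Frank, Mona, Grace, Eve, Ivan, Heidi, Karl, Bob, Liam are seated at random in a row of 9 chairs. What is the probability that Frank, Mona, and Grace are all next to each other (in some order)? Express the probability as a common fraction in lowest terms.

1/12

There are 9! = 362880 arrangements.
Treat the three as one block: 7! placements × 3! orders within the block = 5040·6 = 30240.
Probability = 30240/362880 = 1/12.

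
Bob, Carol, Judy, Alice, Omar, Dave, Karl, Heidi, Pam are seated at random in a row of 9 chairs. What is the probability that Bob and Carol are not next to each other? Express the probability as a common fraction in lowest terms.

There are 9! = 362880 arrangements.
Arrangements with Bob and Carol adjacent: 2·8! = 80640.
So not adjacent: 362880 − 80640 = 282240, probability 282240/362880 = 7/9.

7/9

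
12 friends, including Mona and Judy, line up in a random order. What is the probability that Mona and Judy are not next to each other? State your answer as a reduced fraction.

There are 12! = 479001600 arrangements.
Arrangements with Mona and Judy adjacent: 2·11! = 79833600.
So not adjacent: 479001600 − 79833600 = 399168000, probability 399168000/479001600 = 5/6.

5/6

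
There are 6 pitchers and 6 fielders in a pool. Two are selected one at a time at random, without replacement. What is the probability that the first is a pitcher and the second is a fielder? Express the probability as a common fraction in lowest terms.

Multiply the conditional probabilities at each draw: 6/12 · 6/11 = 36/132 = 3/11.

3/11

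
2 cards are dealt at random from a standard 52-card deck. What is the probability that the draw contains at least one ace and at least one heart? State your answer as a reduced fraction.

There are C(52,2) = 1326 possible draws.
By inclusion-exclusion on the complements, draws missing all aces or all hearts: C(48,2) + C(39,2) − C(36,2) = 1128 + 741 − 630 = 1239.
So draws with at least one of each: 1326 − 1239 = 87, probability 87/1326 = 29/442.

29/442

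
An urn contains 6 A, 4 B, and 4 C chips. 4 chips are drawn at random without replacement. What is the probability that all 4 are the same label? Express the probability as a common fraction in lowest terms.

17/1001

There are C(14,4) = 1001 ways to draw 4 chips.
All same label: C(6,4) + C(4,4) + C(4,4) = 15 + 1 + 1 = 17.
Probability = 17/1001.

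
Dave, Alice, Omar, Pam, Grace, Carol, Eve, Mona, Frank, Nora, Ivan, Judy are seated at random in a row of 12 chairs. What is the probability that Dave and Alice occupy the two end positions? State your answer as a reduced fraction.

There are 12! = 479001600 arrangements.
Place Dave and Alice at the ends in 2 ways, arrange the remaining 10 in 10! = 3628800 ways: 2·3628800 = 7257600.
Probability = 7257600/479001600 = 1/66.

1/66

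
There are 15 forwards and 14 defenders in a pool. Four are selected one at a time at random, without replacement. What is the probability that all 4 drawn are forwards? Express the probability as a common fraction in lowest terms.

5/87

Multiply the conditional probabilities at each draw: 15/29 · 14/28 · 13/27 · 12/26 = 32760/570024 = 5/87.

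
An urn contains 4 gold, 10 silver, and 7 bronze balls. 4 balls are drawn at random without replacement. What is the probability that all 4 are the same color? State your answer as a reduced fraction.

82/1995

There are C(21,4) = 5985 ways to draw 4 balls.
All same color: C(4,4) + C(10,4) + C(7,4) = 1 + 210 + 35 = 246.
Probability = 246/5985 = 82/1995.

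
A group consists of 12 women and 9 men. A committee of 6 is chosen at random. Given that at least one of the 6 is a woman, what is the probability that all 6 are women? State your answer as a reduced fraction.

Work in counts. Selections with at least one woman: C(21,6) − C(9,6) = 54264 − 84 = 54180.
Of those, selections where all 6 are women: C(12,6) = 924.
Conditional probability = 924/54180 = 11/645.

11/645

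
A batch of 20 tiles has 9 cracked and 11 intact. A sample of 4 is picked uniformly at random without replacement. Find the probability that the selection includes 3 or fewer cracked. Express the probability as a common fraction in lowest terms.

There are C(20,4) = 4845 ways to choose the 4.
Favorable selections (3 or fewer cracked): C(9,0)·C(11,4) + C(9,1)·C(11,3) + C(9,2)·C(11,2) + C(9,3)·C(11,1) = 330 + 1485 + 1980 + 924 = 4719.
Probability = 4719/4845 = 1573/1615.

1573/1615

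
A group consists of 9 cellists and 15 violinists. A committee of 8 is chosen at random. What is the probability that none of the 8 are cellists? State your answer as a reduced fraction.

65/7429

There are C(24,8) = 735471 possible selections.
Selections with no cellists (all violinists): C(15,8) = 6435.
Probability = 6435/735471 = 65/7429.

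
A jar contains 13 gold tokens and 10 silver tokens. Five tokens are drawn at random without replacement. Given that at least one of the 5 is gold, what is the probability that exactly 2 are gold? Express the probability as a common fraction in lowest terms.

Work in counts. Selections with at least one gold: C(23,5) − C(10,5) = 33649 − 252 = 33397.
Of those, selections where exactly 2 are gold: C(13,2)·C(10,3) = 78·120 = 9360.
Conditional probability = 9360/33397 = 720/2569.

720/2569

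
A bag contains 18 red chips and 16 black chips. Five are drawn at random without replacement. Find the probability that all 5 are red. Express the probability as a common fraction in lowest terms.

There are C(34,5) = 278256 possible selections.
Selections with all red: C(18,5) = 8568.
Probability = 8568/278256 = 21/682.

21/682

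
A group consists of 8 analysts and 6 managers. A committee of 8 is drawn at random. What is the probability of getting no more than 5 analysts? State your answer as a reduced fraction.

Total selections: C(14,8) = 3003.
Count the complement (more than 5 analysts): C(8,6)·C(6,2) + C(8,7)·C(6,1) + C(8,8)·C(6,0) = 420 + 48 + 1 = 469.
Probability = 1 − 469/3003 = 2534/3003 = 362/429.

362/429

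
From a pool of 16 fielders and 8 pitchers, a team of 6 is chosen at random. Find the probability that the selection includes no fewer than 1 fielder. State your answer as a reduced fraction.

There are C(24,6) = 134596 ways to choose the 6.
The complement is all 6 are pitchers: C(8,6) = 28.
Probability = 1 − 28/134596 = 134568/134596 = 4806/4807.

4806/4807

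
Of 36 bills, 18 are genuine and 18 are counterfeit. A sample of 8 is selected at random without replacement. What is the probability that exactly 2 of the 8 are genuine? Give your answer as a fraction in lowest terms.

4641/49445

Total number of selections: C(36,8) = 30260340.
Selections with exactly 2 genuine: choose 2 of the 18 genuine and 6 of the 18 counterfeit, C(18,2)·C(18,6) = 153·18564 = 2840292.
Probability = 2840292/30260340 = 4641/49445.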